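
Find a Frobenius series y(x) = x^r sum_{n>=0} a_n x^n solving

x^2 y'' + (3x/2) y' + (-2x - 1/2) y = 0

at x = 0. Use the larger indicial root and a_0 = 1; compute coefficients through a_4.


Write in Frobenius form y'' + (p(x)/x) y' + (q(x)/x^2) y = 0:
  p(x) = 3/2,  q(x) = -2x - 1/2.
Indicial equation: r(r-1) + (3/2) r + (-1/2) = 0 -> roots r_1 = 1/2, r_2 = -1.
Take r = r_1 = 1/2. Let y(x) = x^r sum_{n>=0} a_n x^n with a_0 = 1.
Substitute y = x^r sum a_n x^n and match x^{r+n}. The recurrence is
  D(n) a_n - 2 a_{n-1} = 0,  where D(n) = (r+n)(r+n-1) + (3/2)(r+n) + (-1/2).
  a_n = 2 / D(n) * a_{n-1}.
Since the indicial polynomial factors as (r - r_1)(r - r_2), D(n) = (r_1 + n - r_1)(r_1 + n - r_2) = n(n + 3/2).
Evaluating step by step (a_0 = 1):
  n = 1: D(1) = 1(1 + 3/2) = 5/2; numerator = 2(1) = 2; a_1 = (2)/(5/2) = 4/5
  n = 2: D(2) = 2(2 + 3/2) = 7; numerator = 2(4/5) = 8/5; a_2 = (8/5)/(7) = 8/35
  n = 3: D(3) = 3(3 + 3/2) = 27/2; numerator = 2(8/35) = 16/35; a_3 = (16/35)/(27/2) = 32/945
  n = 4: D(4) = 4(4 + 3/2) = 22; numerator = 2(32/945) = 64/945; a_4 = (64/945)/(22) = 32/10395

r = 1/2; a_0 = 1; a_1 = 4/5; a_2 = 8/35; a_3 = 32/945; a_4 = 32/10395


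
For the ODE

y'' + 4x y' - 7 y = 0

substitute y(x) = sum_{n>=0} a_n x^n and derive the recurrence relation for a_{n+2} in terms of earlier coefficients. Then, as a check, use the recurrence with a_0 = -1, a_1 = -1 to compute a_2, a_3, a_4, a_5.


Substitute y = sum_n a_n x^n.
y''(x) has coefficient (n+2)(n+1) a_{n+2} at x^n;
4 x y'(x) has coefficient 4 n a_n at x^n (shift);
-7 y(x) has coefficient -7 a_n at x^n.
Matching x^n: (n+2)(n+1) a_{n+2} + (4n - 7) a_n = 0.
Thus a_{n+2} = (-4n + 7) / ((n+1)(n+2)) * a_n.

Check with a_0 = -1, a_1 = -1 (apply the recurrence for n = 0, 1, 2, 3): a_0 = -1, a_1 = -1, a_2 = -7/2, a_3 = -1/2, a_4 = 7/24, a_5 = 1/8.

a_(n+2) = (-4n + 7) / ((n+1)(n+2)) * a_n; check: a_0 = -1, a_1 = -1, a_2 = -7/2, a_3 = -1/2, a_4 = 7/24, a_5 = 1/8


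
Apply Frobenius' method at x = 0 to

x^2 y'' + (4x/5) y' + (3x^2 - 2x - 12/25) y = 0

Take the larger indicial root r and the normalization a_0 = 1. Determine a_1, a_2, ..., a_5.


Write in Frobenius form y'' + (p(x)/x) y' + (q(x)/x^2) y = 0:
  p(x) = 4/5,  q(x) = 3x^2 - 2x - 12/25.
Indicial equation: r(r-1) + (4/5) r + (-12/25) = 0 -> roots r_1 = 4/5, r_2 = -3/5.
Take r = r_1 = 4/5. Let y(x) = x^r sum_{n>=0} a_n x^n with a_0 = 1.
Substitute y = x^r sum a_n x^n and match x^{r+n}. The recurrence is
  D(n) a_n - 2 a_{n-1} + 3 a_{n-2} = 0,  where D(n) = (r+n)(r+n-1) + (4/5)(r+n) + (-12/25).
  a_n = [2 a_{n-1} - 3 a_{n-2}] / D(n).
Since the indicial polynomial factors as (r - r_1)(r - r_2), D(n) = (r_1 + n - r_1)(r_1 + n - r_2) = n(n + 7/5).
Evaluating step by step (a_0 = 1):
  n = 1: D(1) = 1(1 + 7/5) = 12/5; numerator = 2(1) = 2; a_1 = (2)/(12/5) = 5/6
  n = 2: D(2) = 2(2 + 7/5) = 34/5; numerator = 2(5/6) - 3(1) = -4/3; a_2 = (-4/3)/(34/5) = -10/51
  n = 3: D(3) = 3(3 + 7/5) = 66/5; numerator = 2(-10/51) - 3(5/6) = -295/102; a_3 = (-295/102)/(66/5) = -1475/6732
  n = 4: D(4) = 4(4 + 7/5) = 108/5; numerator = 2(-1475/6732) - 3(-10/51) = 505/3366; a_4 = (505/3366)/(108/5) = 2525/363528
  n = 5: D(5) = 5(5 + 7/5) = 32; numerator = 2(2525/363528) - 3(-1475/6732) = 30500/45441; a_5 = (30500/45441)/(32) = 7625/363528

r = 4/5; a_0 = 1; a_1 = 5/6; a_2 = -10/51; a_3 = -1475/6732; a_4 = 2525/363528; a_5 = 7625/363528


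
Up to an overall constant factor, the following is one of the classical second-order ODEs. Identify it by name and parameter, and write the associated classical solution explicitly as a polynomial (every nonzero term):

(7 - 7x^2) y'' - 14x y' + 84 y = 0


All three coefficients share the factor 7; dividing through by 7 gives  (1 - x^2) y'' - 2x y' + 12 y = 0.
This matches the Legendre equation (1 - x^2) y'' - 2x y' + n(n+1) y = 0 (note the -2x y' term) with n(n+1) = 12, so n = 3; the polynomial solution is P_3(x).
With y = sum_k a_k x^k, matching x^k gives (k+2)(k+1) a_{k+2} = [k(k+1) - n(n+1)] a_k = (k - 3)(k + 4) a_k. The right side vanishes at k = 3, so the series with the parity of 3 terminates at degree 3.
Standard normalization (P_n(1) = 1): leading coefficient (2n)!/(2^n (n!)^2) = 720/(8*36) = 5/2, so a_3 = 5/2. Work downward with a_k = (k+1)(k+2) a_{k+2} / ((k - 3)(k + 4)):
  a_1 = (2)(3)(5/2) / ((1 - 3)(1 + 4)) = 15/(-10) = -3/2
Hence P_3(x) = 5 x^3/2 - 3 x/2.

P_3(x); series = 5 x^3/2 - 3 x/2


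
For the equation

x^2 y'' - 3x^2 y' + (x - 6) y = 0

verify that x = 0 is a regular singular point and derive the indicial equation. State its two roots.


Divide by x^2 to reach normal form y'' + P_1(x) y' + P_2(x) y = 0 with P_1(x) = -3 and P_2(x) = 1/x - 6/x^2.
x = 0 is a singular point because the y-coefficient 1/x - 6/x^2 has a pole at x = 0.
It is a regular singular point because x P_1(x) = p(x) = -3x and x^2 P_2(x) = q(x) = x - 6 are polynomials, hence analytic at x = 0.
p(0) = 0,  q(0) = -6.
Indicial equation: r(r-1) + p(0) r + q(0) = 0, i.e. r^2 + (p(0) - 1) r + q(0) = 0, i.e. r^2 - 1 r - 6 = 0.
Discriminant: (-1)^2 - 4(-6) = 25, so r = (1 ± 5)/2.
Solving: r_1 = 3, r_2 = -2.

indicial: r^2 - 1 r - 6 = 0; roots r_1 = 3, r_2 = -2


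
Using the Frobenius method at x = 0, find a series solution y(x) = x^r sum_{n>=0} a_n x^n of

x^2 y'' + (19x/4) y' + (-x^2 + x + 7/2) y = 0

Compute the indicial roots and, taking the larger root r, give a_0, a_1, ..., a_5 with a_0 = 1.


Write in Frobenius form y'' + (p(x)/x) y' + (q(x)/x^2) y = 0:
  p(x) = 19/4,  q(x) = -x^2 + x + 7/2.
Indicial equation: r(r-1) + (19/4) r + (7/2) = 0 -> roots r_1 = -7/4, r_2 = -2.
Take r = r_1 = -7/4. Let y(x) = x^r sum_{n>=0} a_n x^n with a_0 = 1.
Substitute y = x^r sum a_n x^n and match x^{r+n}. The recurrence is
  D(n) a_n + 1 a_{n-1} - 1 a_{n-2} = 0,  where D(n) = (r+n)(r+n-1) + (19/4)(r+n) + (7/2).
  a_n = [-1 a_{n-1} + 1 a_{n-2}] / D(n).
Since the indicial polynomial factors as (r - r_1)(r - r_2), D(n) = (r_1 + n - r_1)(r_1 + n - r_2) = n(n + 1/4).
Evaluating step by step (a_0 = 1):
  n = 1: D(1) = 1(1 + 1/4) = 5/4; numerator = -1(1) = -1; a_1 = (-1)/(5/4) = -4/5
  n = 2: D(2) = 2(2 + 1/4) = 9/2; numerator = -1(-4/5) + 1(1) = 9/5; a_2 = (9/5)/(9/2) = 2/5
  n = 3: D(3) = 3(3 + 1/4) = 39/4; numerator = -1(2/5) + 1(-4/5) = -6/5; a_3 = (-6/5)/(39/4) = -8/65
  n = 4: D(4) = 4(4 + 1/4) = 17; numerator = -1(-8/65) + 1(2/5) = 34/65; a_4 = (34/65)/(17) = 2/65
  n = 5: D(5) = 5(5 + 1/4) = 105/4; numerator = -1(2/65) + 1(-8/65) = -2/13; a_5 = (-2/13)/(105/4) = -8/1365

r = -7/4; a_0 = 1; a_1 = -4/5; a_2 = 2/5; a_3 = -8/65; a_4 = 2/65; a_5 = -8/1365


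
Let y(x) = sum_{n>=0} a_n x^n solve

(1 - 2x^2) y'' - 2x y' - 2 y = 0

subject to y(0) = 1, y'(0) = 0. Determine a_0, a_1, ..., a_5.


Ansatz: y(x) = sum_{n>=0} a_n x^n, so y'(x) = sum_{n>=1} n a_n x^(n-1) and y''(x) = sum_{n>=2} n(n-1) a_n x^(n-2).
Substitute into P(x) y'' + Q(x) y' + R(x) y = 0 with P(x) = 1 - 2x^2, Q(x) = -2x, R(x) = -2, and match powers of x.
Initial conditions: a_0 = 1, a_1 = 0.
Setting the coefficient of each power of x to zero and solving order by order (substituting the coefficients already found):
  x^0: 2 a_2 - 2 a_0 = 0  ->  2 a_2 = 2 a_0 = 2  ->  a_2 = 1
  x^1: 6 a_3 - 4 a_1 = 0  ->  6 a_3 = 4 a_1 = 0  ->  a_3 = 0
  x^2: 12 a_4 - 10 a_2 = 0  ->  12 a_4 = 10 a_2 = 10  ->  a_4 = 5/6
  x^3: 20 a_5 - 20 a_3 = 0  ->  20 a_5 = 20 a_3 = 0  ->  a_5 = 0
Truncated series: y(x) = 1 + x^2 + (5/6) x^4 + O(x^6).

a_0 = 1; a_1 = 0; a_2 = 1; a_3 = 0; a_4 = 5/6; a_5 = 0


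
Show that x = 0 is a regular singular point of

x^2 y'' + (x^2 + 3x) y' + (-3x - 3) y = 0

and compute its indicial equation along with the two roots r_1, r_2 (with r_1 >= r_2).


Divide by x^2 to reach normal form y'' + P_1(x) y' + P_2(x) y = 0 with P_1(x) = 1 + 3/x and P_2(x) = -3/x - 3/x^2.
x = 0 is a singular point because the y'-coefficient 1 + 3/x has a pole at x = 0 and the y-coefficient -3/x - 3/x^2 has a pole at x = 0.
It is a regular singular point because x P_1(x) = p(x) = x + 3 and x^2 P_2(x) = q(x) = -3x - 3 are polynomials, hence analytic at x = 0.
p(0) = 3,  q(0) = -3.
Indicial equation: r(r-1) + p(0) r + q(0) = 0, i.e. r^2 + (p(0) - 1) r + q(0) = 0, i.e. r^2 + 2 r - 3 = 0.
Discriminant: (2)^2 - 4(-3) = 16, so r = (-2 ± 4)/2.
Solving: r_1 = 1, r_2 = -3.

indicial: r^2 + 2 r - 3 = 0; roots r_1 = 1, r_2 = -3


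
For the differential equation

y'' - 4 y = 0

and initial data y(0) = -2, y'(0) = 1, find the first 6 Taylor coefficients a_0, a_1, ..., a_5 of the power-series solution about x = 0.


Ansatz: y(x) = sum_{n>=0} a_n x^n, so y'(x) = sum_{n>=1} n a_n x^(n-1) and y''(x) = sum_{n>=2} n(n-1) a_n x^(n-2).
Substitute into P(x) y'' + Q(x) y' + R(x) y = 0 with P(x) = 1, Q(x) = 0, R(x) = -4, and match powers of x.
Initial conditions: a_0 = -2, a_1 = 1.
Setting the coefficient of each power of x to zero and solving order by order (substituting the coefficients already found):
  x^0: 2 a_2 - 4 a_0 = 0  ->  2 a_2 = 4 a_0 = -8  ->  a_2 = -4
  x^1: 6 a_3 - 4 a_1 = 0  ->  6 a_3 = 4 a_1 = 4  ->  a_3 = 2/3
  x^2: 12 a_4 - 4 a_2 = 0  ->  12 a_4 = 4 a_2 = -16  ->  a_4 = -4/3
  x^3: 20 a_5 - 4 a_3 = 0  ->  20 a_5 = 4 a_3 = 8/3  ->  a_5 = 2/15
Truncated series: y(x) = -2 + x - 4 x^2 + (2/3) x^3 - (4/3) x^4 + (2/15) x^5 + O(x^6).

a_0 = -2; a_1 = 1; a_2 = -4; a_3 = 2/3; a_4 = -4/3; a_5 = 2/15


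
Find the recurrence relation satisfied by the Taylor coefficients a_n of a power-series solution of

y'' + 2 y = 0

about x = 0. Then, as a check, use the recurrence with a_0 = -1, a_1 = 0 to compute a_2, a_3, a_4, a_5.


Substitute y = sum_n a_n x^n into y'' + (const) y = 0.
y''(x) = sum_{n>=0} (n+2)(n+1) a_{n+2} x^n.
The ODE becomes sum_n [(n+2)(n+1) a_{n+2} + 2 a_n] x^n = 0.
Setting each coefficient to zero gives the recurrence:
  (n+2)(n+1) a_{n+2} + 2 a_n = 0,
  a_{n+2} = -2 / ((n+1)(n+2)) a_n.

Check with a_0 = -1, a_1 = 0 (apply the recurrence for n = 0, 1, 2, 3): a_0 = -1, a_1 = 0, a_2 = 1, a_3 = 0, a_4 = -1/6, a_5 = 0.

a_{n+2} = -2/((n+1)(n+2)) * a_n; check: a_0 = -1, a_1 = 0, a_2 = 1, a_3 = 0, a_4 = -1/6, a_5 = 0


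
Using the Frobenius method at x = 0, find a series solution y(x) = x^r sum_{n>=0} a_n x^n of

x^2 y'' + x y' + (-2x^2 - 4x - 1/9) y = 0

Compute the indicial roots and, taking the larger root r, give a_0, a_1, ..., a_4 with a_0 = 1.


Write in Frobenius form y'' + (p(x)/x) y' + (q(x)/x^2) y = 0:
  p(x) = 1,  q(x) = -2x^2 - 4x - 1/9.
Indicial equation: r(r-1) + (1) r + (-1/9) = 0 -> roots r_1 = 1/3, r_2 = -1/3.
Take r = r_1 = 1/3. Let y(x) = x^r sum_{n>=0} a_n x^n with a_0 = 1.
Substitute y = x^r sum a_n x^n and match x^{r+n}. The recurrence is
  D(n) a_n - 4 a_{n-1} - 2 a_{n-2} = 0,  where D(n) = (r+n)(r+n-1) + (1)(r+n) + (-1/9).
  a_n = [4 a_{n-1} + 2 a_{n-2}] / D(n).
Since the indicial polynomial factors as (r - r_1)(r - r_2), D(n) = (r_1 + n - r_1)(r_1 + n - r_2) = n(n + 2/3).
Evaluating step by step (a_0 = 1):
  n = 1: D(1) = 1(1 + 2/3) = 5/3; numerator = 4(1) = 4; a_1 = (4)/(5/3) = 12/5
  n = 2: D(2) = 2(2 + 2/3) = 16/3; numerator = 4(12/5) + 2(1) = 58/5; a_2 = (58/5)/(16/3) = 87/40
  n = 3: D(3) = 3(3 + 2/3) = 11; numerator = 4(87/40) + 2(12/5) = 27/2; a_3 = (27/2)/(11) = 27/22
  n = 4: D(4) = 4(4 + 2/3) = 56/3; numerator = 4(27/22) + 2(87/40) = 2037/220; a_4 = (2037/220)/(56/3) = 873/1760

r = 1/3; a_0 = 1; a_1 = 12/5; a_2 = 87/40; a_3 = 27/22; a_4 = 873/1760


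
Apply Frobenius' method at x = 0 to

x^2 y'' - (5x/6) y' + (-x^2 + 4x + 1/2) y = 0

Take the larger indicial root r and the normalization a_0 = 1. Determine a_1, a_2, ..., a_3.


Write in Frobenius form y'' + (p(x)/x) y' + (q(x)/x^2) y = 0:
  p(x) = -5/6,  q(x) = -x^2 + 4x + 1/2.
Indicial equation: r(r-1) + (-5/6) r + (1/2) = 0 -> roots r_1 = 3/2, r_2 = 1/3.
Take r = r_1 = 3/2. Let y(x) = x^r sum_{n>=0} a_n x^n with a_0 = 1.
Substitute y = x^r sum a_n x^n and match x^{r+n}. The recurrence is
  D(n) a_n + 4 a_{n-1} - 1 a_{n-2} = 0,  where D(n) = (r+n)(r+n-1) + (-5/6)(r+n) + (1/2).
  a_n = [-4 a_{n-1} + 1 a_{n-2}] / D(n).
Since the indicial polynomial factors as (r - r_1)(r - r_2), D(n) = (r_1 + n - r_1)(r_1 + n - r_2) = n(n + 7/6).
Evaluating step by step (a_0 = 1):
  n = 1: D(1) = 1(1 + 7/6) = 13/6; numerator = -4(1) = -4; a_1 = (-4)/(13/6) = -24/13
  n = 2: D(2) = 2(2 + 7/6) = 19/3; numerator = -4(-24/13) + 1(1) = 109/13; a_2 = (109/13)/(19/3) = 327/247
  n = 3: D(3) = 3(3 + 7/6) = 25/2; numerator = -4(327/247) + 1(-24/13) = -1764/247; a_3 = (-1764/247)/(25/2) = -3528/6175

r = 3/2; a_0 = 1; a_1 = -24/13; a_2 = 327/247; a_3 = -3528/6175


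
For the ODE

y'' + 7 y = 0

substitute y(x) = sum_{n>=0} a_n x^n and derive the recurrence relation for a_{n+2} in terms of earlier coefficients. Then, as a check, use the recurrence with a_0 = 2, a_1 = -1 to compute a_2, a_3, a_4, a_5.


Substitute y = sum_n a_n x^n into y'' + (const) y = 0.
y''(x) = sum_{n>=0} (n+2)(n+1) a_{n+2} x^n.
The ODE becomes sum_n [(n+2)(n+1) a_{n+2} + 7 a_n] x^n = 0.
Setting each coefficient to zero gives the recurrence:
  (n+2)(n+1) a_{n+2} + 7 a_n = 0,
  a_{n+2} = -7 / ((n+1)(n+2)) a_n.

Check with a_0 = 2, a_1 = -1 (apply the recurrence for n = 0, 1, 2, 3): a_0 = 2, a_1 = -1, a_2 = -7, a_3 = 7/6, a_4 = 49/12, a_5 = -49/120.

a_{n+2} = -7/((n+1)(n+2)) * a_n; check: a_0 = 2, a_1 = -1, a_2 = -7, a_3 = 7/6, a_4 = 49/12, a_5 = -49/120


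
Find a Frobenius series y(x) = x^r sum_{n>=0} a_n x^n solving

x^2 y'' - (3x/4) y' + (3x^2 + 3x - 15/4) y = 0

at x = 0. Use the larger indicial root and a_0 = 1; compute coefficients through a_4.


Write in Frobenius form y'' + (p(x)/x) y' + (q(x)/x^2) y = 0:
  p(x) = -3/4,  q(x) = 3x^2 + 3x - 15/4.
Indicial equation: r(r-1) + (-3/4) r + (-15/4) = 0 -> roots r_1 = 3, r_2 = -5/4.
Take r = r_1 = 3. Let y(x) = x^r sum_{n>=0} a_n x^n with a_0 = 1.
Substitute y = x^r sum a_n x^n and match x^{r+n}. The recurrence is
  D(n) a_n + 3 a_{n-1} + 3 a_{n-2} = 0,  where D(n) = (r+n)(r+n-1) + (-3/4)(r+n) + (-15/4).
  a_n = [-3 a_{n-1} - 3 a_{n-2}] / D(n).
Since the indicial polynomial factors as (r - r_1)(r - r_2), D(n) = (r_1 + n - r_1)(r_1 + n - r_2) = n(n + 17/4).
Evaluating step by step (a_0 = 1):
  n = 1: D(1) = 1(1 + 17/4) = 21/4; numerator = -3(1) = -3; a_1 = (-3)/(21/4) = -4/7
  n = 2: D(2) = 2(2 + 17/4) = 25/2; numerator = -3(-4/7) - 3(1) = -9/7; a_2 = (-9/7)/(25/2) = -18/175
  n = 3: D(3) = 3(3 + 17/4) = 87/4; numerator = -3(-18/175) - 3(-4/7) = 354/175; a_3 = (354/175)/(87/4) = 472/5075
  n = 4: D(4) = 4(4 + 17/4) = 33; numerator = -3(472/5075) - 3(-18/175) = 6/203; a_4 = (6/203)/(33) = 2/2233

r = 3; a_0 = 1; a_1 = -4/7; a_2 = -18/175; a_3 = 472/5075; a_4 = 2/2233


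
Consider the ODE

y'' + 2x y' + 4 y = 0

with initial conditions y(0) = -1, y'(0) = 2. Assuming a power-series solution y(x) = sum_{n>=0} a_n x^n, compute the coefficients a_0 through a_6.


Ansatz: y(x) = sum_{n>=0} a_n x^n, so y'(x) = sum_{n>=1} n a_n x^(n-1) and y''(x) = sum_{n>=2} n(n-1) a_n x^(n-2).
Substitute into P(x) y'' + Q(x) y' + R(x) y = 0 with P(x) = 1, Q(x) = 2x, R(x) = 4, and match powers of x.
Initial conditions: a_0 = -1, a_1 = 2.
Setting the coefficient of each power of x to zero and solving order by order (substituting the coefficients already found):
  x^0: 2 a_2 + 4 a_0 = 0  ->  2 a_2 = -4 a_0 = 4  ->  a_2 = 2
  x^1: 6 a_3 + 6 a_1 = 0  ->  6 a_3 = -6 a_1 = -12  ->  a_3 = -2
  x^2: 12 a_4 + 8 a_2 = 0  ->  12 a_4 = -8 a_2 = -16  ->  a_4 = -4/3
  x^3: 20 a_5 + 10 a_3 = 0  ->  20 a_5 = -10 a_3 = 20  ->  a_5 = 1
  x^4: 30 a_6 + 12 a_4 = 0  ->  30 a_6 = -12 a_4 = 16  ->  a_6 = 8/15
Truncated series: y(x) = -1 + 2 x + 2 x^2 - 2 x^3 - (4/3) x^4 + x^5 + (8/15) x^6 + O(x^7).

a_0 = -1; a_1 = 2; a_2 = 2; a_3 = -2; a_4 = -4/3; a_5 = 1; a_6 = 8/15


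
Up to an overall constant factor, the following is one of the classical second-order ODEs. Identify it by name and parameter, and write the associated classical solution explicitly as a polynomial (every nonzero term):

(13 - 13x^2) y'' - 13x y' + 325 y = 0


All three coefficients share the factor 13; dividing through by 13 gives  (1 - x^2) y'' - x y' + 25 y = 0.
This matches the Chebyshev equation (1 - x^2) y'' - x y' + n^2 y = 0 (note the -x y' term, not -2x y') with n^2 = 25, so n = 5; the polynomial solution is T_5(x).
With y = sum_k a_k x^k, matching x^k gives (k+2)(k+1) a_{k+2} = (k^2 - n^2) a_k = (k - 5)(k + 5) a_k. The right side vanishes at k = 5, so the series with the parity of 5 terminates at degree 5.
Standard normalization: leading coefficient of T_n is 2^(n-1), so a_5 = 2^4 = 16. Work downward with a_k = (k+1)(k+2) a_{k+2} / ((k - 5)(k + 5)):
  a_3 = (4)(5)(16) / ((3 - 5)(3 + 5)) = 320/(-16) = -20
  a_1 = (2)(3)(-20) / ((1 - 5)(1 + 5)) = -120/(-24) = 5
Hence T_5(x) = 16 x^5 - 20 x^3 + 5 x.

T_5(x); series = 16 x^5 - 20 x^3 + 5 x


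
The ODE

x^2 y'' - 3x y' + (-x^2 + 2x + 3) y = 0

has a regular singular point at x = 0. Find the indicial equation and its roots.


Divide by x^2 to reach normal form y'' + P_1(x) y' + P_2(x) y = 0 with P_1(x) = -3/x and P_2(x) = -1 + 2/x + 3/x^2.
x = 0 is a singular point because the y'-coefficient -3/x has a pole at x = 0 and the y-coefficient -1 + 2/x + 3/x^2 has a pole at x = 0.
It is a regular singular point because x P_1(x) = p(x) = -3 and x^2 P_2(x) = q(x) = -x^2 + 2x + 3 are polynomials, hence analytic at x = 0.
p(0) = -3,  q(0) = 3.
Indicial equation: r(r-1) + p(0) r + q(0) = 0, i.e. r^2 + (p(0) - 1) r + q(0) = 0, i.e. r^2 - 4 r + 3 = 0.
Discriminant: (-4)^2 - 4(3) = 4, so r = (4 ± 2)/2.
Solving: r_1 = 3, r_2 = 1.

indicial: r^2 - 4 r + 3 = 0; roots r_1 = 3, r_2 = 1


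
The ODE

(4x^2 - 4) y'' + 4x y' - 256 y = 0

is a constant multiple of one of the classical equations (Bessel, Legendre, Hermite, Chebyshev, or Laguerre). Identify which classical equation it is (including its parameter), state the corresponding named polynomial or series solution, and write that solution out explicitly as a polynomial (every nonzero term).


All three coefficients share the factor -4; dividing through by -4 gives  (1 - x^2) y'' - x y' + 64 y = 0.
This matches the Chebyshev equation (1 - x^2) y'' - x y' + n^2 y = 0 (note the -x y' term, not -2x y') with n^2 = 64, so n = 8; the polynomial solution is T_8(x).
With y = sum_k a_k x^k, matching x^k gives (k+2)(k+1) a_{k+2} = (k^2 - n^2) a_k = (k - 8)(k + 8) a_k. The right side vanishes at k = 8, so the series with the parity of 8 terminates at degree 8.
Standard normalization: leading coefficient of T_n is 2^(n-1), so a_8 = 2^7 = 128. Work downward with a_k = (k+1)(k+2) a_{k+2} / ((k - 8)(k + 8)):
  a_6 = (7)(8)(128) / ((6 - 8)(6 + 8)) = 7168/(-28) = -256
  a_4 = (5)(6)(-256) / ((4 - 8)(4 + 8)) = -7680/(-48) = 160
  a_2 = (3)(4)(160) / ((2 - 8)(2 + 8)) = 1920/(-60) = -32
  a_0 = (1)(2)(-32) / ((0 - 8)(0 + 8)) = -64/(-64) = 1
Hence T_8(x) = 128 x^8 - 256 x^6 + 160 x^4 - 32 x^2 + 1.

T_8(x); series = 128 x^8 - 256 x^6 + 160 x^4 - 32 x^2 + 1


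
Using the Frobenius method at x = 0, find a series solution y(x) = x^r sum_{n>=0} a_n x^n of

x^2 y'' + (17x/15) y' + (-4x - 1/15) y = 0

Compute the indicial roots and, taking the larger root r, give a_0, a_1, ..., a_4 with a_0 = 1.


Write in Frobenius form y'' + (p(x)/x) y' + (q(x)/x^2) y = 0:
  p(x) = 17/15,  q(x) = -4x - 1/15.
Indicial equation: r(r-1) + (17/15) r + (-1/15) = 0 -> roots r_1 = 1/5, r_2 = -1/3.
Take r = r_1 = 1/5. Let y(x) = x^r sum_{n>=0} a_n x^n with a_0 = 1.
Substitute y = x^r sum a_n x^n and match x^{r+n}. The recurrence is
  D(n) a_n - 4 a_{n-1} = 0,  where D(n) = (r+n)(r+n-1) + (17/15)(r+n) + (-1/15).
  a_n = 4 / D(n) * a_{n-1}.
Since the indicial polynomial factors as (r - r_1)(r - r_2), D(n) = (r_1 + n - r_1)(r_1 + n - r_2) = n(n + 8/15).
Evaluating step by step (a_0 = 1):
  n = 1: D(1) = 1(1 + 8/15) = 23/15; numerator = 4(1) = 4; a_1 = (4)/(23/15) = 60/23
  n = 2: D(2) = 2(2 + 8/15) = 76/15; numerator = 4(60/23) = 240/23; a_2 = (240/23)/(76/15) = 900/437
  n = 3: D(3) = 3(3 + 8/15) = 53/5; numerator = 4(900/437) = 3600/437; a_3 = (3600/437)/(53/5) = 18000/23161
  n = 4: D(4) = 4(4 + 8/15) = 272/15; numerator = 4(18000/23161) = 72000/23161; a_4 = (72000/23161)/(272/15) = 67500/393737

r = 1/5; a_0 = 1; a_1 = 60/23; a_2 = 900/437; a_3 = 18000/23161; a_4 = 67500/393737


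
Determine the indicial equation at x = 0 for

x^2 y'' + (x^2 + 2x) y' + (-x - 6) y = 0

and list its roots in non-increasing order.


Divide by x^2 to reach normal form y'' + P_1(x) y' + P_2(x) y = 0 with P_1(x) = 1 + 2/x and P_2(x) = -1/x - 6/x^2.
x = 0 is a singular point because the y'-coefficient 1 + 2/x has a pole at x = 0 and the y-coefficient -1/x - 6/x^2 has a pole at x = 0.
It is a regular singular point because x P_1(x) = p(x) = x + 2 and x^2 P_2(x) = q(x) = -x - 6 are polynomials, hence analytic at x = 0.
p(0) = 2,  q(0) = -6.
Indicial equation: r(r-1) + p(0) r + q(0) = 0, i.e. r^2 + (p(0) - 1) r + q(0) = 0, i.e. r^2 + 1 r - 6 = 0.
Discriminant: (1)^2 - 4(-6) = 25, so r = (-1 ± 5)/2.
Solving: r_1 = 2, r_2 = -3.

indicial: r^2 + 1 r - 6 = 0; roots r_1 = 2, r_2 = -3


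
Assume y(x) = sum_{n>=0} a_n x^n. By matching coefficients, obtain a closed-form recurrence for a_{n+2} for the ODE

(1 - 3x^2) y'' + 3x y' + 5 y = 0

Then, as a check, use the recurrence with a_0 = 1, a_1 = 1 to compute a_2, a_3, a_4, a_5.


Substitute y = sum_n a_n x^n.
(1 - 3 x^2) y'' contributes (n+2)(n+1) a_{n+2} - 3 n(n-1) a_n at x^n.
3 x y'(x) contributes 3 n a_n at x^n.
5 y(x) contributes 5 a_n at x^n.
Matching x^n: (n+2)(n+1) a_{n+2} + (-3 n(n-1) + 3 n + 5) a_n = 0.
Thus a_{n+2} = (3 n(n-1) - 3 n - 5) / ((n+1)(n+2)) * a_n.

Check with a_0 = 1, a_1 = 1 (apply the recurrence for n = 0, 1, 2, 3): a_0 = 1, a_1 = 1, a_2 = -5/2, a_3 = -4/3, a_4 = 25/24, a_5 = -4/15.

a_(n+2) = (3 n(n-1) - 3 n - 5) / ((n+1)(n+2)) * a_n; check: a_0 = 1, a_1 = 1, a_2 = -5/2, a_3 = -4/3, a_4 = 25/24, a_5 = -4/15


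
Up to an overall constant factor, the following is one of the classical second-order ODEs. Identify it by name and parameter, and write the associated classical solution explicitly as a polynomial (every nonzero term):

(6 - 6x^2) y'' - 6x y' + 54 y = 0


All three coefficients share the factor 6; dividing through by 6 gives  (1 - x^2) y'' - x y' + 9 y = 0.
This matches the Chebyshev equation (1 - x^2) y'' - x y' + n^2 y = 0 (note the -x y' term, not -2x y') with n^2 = 9, so n = 3; the polynomial solution is T_3(x).
With y = sum_k a_k x^k, matching x^k gives (k+2)(k+1) a_{k+2} = (k^2 - n^2) a_k = (k - 3)(k + 3) a_k. The right side vanishes at k = 3, so the series with the parity of 3 terminates at degree 3.
Standard normalization: leading coefficient of T_n is 2^(n-1), so a_3 = 2^2 = 4. Work downward with a_k = (k+1)(k+2) a_{k+2} / ((k - 3)(k + 3)):
  a_1 = (2)(3)(4) / ((1 - 3)(1 + 3)) = 24/(-8) = -3
Hence T_3(x) = 4 x^3 - 3 x.

T_3(x); series = 4 x^3 - 3 x


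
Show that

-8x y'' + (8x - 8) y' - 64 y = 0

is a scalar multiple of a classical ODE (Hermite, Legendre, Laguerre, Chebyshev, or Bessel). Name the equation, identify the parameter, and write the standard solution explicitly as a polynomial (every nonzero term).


All three coefficients share the factor -8; dividing through by -8 gives  x y'' + (1 - x) y' + 8 y = 0.
This matches the Laguerre equation x y'' + (1 - x) y' + n y = 0 with n = 8; the polynomial solution is L_8(x).
With y = sum_k a_k x^k, matching x^k gives (k+1)k a_{k+1} + (k+1) a_{k+1} - k a_k + n a_k = 0, i.e. (k+1)^2 a_{k+1} = (k - n) a_k = (k - 8) a_k. The right side vanishes at k = 8, so the series terminates at degree 8.
Standard normalization L_n(0) = 1 gives a_0 = 1. Work upward with a_{k+1} = (k - 8) a_k / (k+1)^2:
  a_1 = (0 - 8)(1) / 1^2 = -8/1 = -8
  a_2 = (1 - 8)(-8) / 2^2 = 56/4 = 14
  a_3 = (2 - 8)(14) / 3^2 = -84/9 = -28/3
  a_4 = (3 - 8)(-28/3) / 4^2 = (140/3)/16 = 35/12
  a_5 = (4 - 8)(35/12) / 5^2 = (-35/3)/25 = -7/15
  a_6 = (5 - 8)(-7/15) / 6^2 = (7/5)/36 = 7/180
  a_7 = (6 - 8)(7/180) / 7^2 = (-7/90)/49 = -1/630
  a_8 = (7 - 8)(-1/630) / 8^2 = (1/630)/64 = 1/40320
Hence L_8(x) = x^8/40320 - x^7/630 + 7 x^6/180 - 7 x^5/15 + 35 x^4/12 - 28 x^3/3 + 14 x^2 - 8 x + 1.

L_8(x); series = x^8/40320 - x^7/630 + 7 x^6/180 - 7 x^5/15 + 35 x^4/12 - 28 x^3/3 + 14 x^2 - 8 x + 1


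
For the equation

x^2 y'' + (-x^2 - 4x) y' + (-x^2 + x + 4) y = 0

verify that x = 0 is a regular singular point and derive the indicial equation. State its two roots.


Divide by x^2 to reach normal form y'' + P_1(x) y' + P_2(x) y = 0 with P_1(x) = -1 - 4/x and P_2(x) = -1 + 1/x + 4/x^2.
x = 0 is a singular point because the y'-coefficient -1 - 4/x has a pole at x = 0 and the y-coefficient -1 + 1/x + 4/x^2 has a pole at x = 0.
It is a regular singular point because x P_1(x) = p(x) = -x - 4 and x^2 P_2(x) = q(x) = -x^2 + x + 4 are polynomials, hence analytic at x = 0.
p(0) = -4,  q(0) = 4.
Indicial equation: r(r-1) + p(0) r + q(0) = 0, i.e. r^2 + (p(0) - 1) r + q(0) = 0, i.e. r^2 - 5 r + 4 = 0.
Discriminant: (-5)^2 - 4(4) = 9, so r = (5 ± 3)/2.
Solving: r_1 = 4, r_2 = 1.

indicial: r^2 - 5 r + 4 = 0; roots r_1 = 4, r_2 = 1


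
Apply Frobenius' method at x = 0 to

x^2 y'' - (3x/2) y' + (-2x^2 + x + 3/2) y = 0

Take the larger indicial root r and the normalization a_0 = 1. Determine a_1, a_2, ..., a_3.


Write in Frobenius form y'' + (p(x)/x) y' + (q(x)/x^2) y = 0:
  p(x) = -3/2,  q(x) = -2x^2 + x + 3/2.
Indicial equation: r(r-1) + (-3/2) r + (3/2) = 0 -> roots r_1 = 3/2, r_2 = 1.
Take r = r_1 = 3/2. Let y(x) = x^r sum_{n>=0} a_n x^n with a_0 = 1.
Substitute y = x^r sum a_n x^n and match x^{r+n}. The recurrence is
  D(n) a_n + 1 a_{n-1} - 2 a_{n-2} = 0,  where D(n) = (r+n)(r+n-1) + (-3/2)(r+n) + (3/2).
  a_n = [-1 a_{n-1} + 2 a_{n-2}] / D(n).
Since the indicial polynomial factors as (r - r_1)(r - r_2), D(n) = (r_1 + n - r_1)(r_1 + n - r_2) = n(n + 1/2).
Evaluating step by step (a_0 = 1):
  n = 1: D(1) = 1(1 + 1/2) = 3/2; numerator = -1(1) = -1; a_1 = (-1)/(3/2) = -2/3
  n = 2: D(2) = 2(2 + 1/2) = 5; numerator = -1(-2/3) + 2(1) = 8/3; a_2 = (8/3)/(5) = 8/15
  n = 3: D(3) = 3(3 + 1/2) = 21/2; numerator = -1(8/15) + 2(-2/3) = -28/15; a_3 = (-28/15)/(21/2) = -8/45

r = 3/2; a_0 = 1; a_1 = -2/3; a_2 = 8/15; a_3 = -8/45


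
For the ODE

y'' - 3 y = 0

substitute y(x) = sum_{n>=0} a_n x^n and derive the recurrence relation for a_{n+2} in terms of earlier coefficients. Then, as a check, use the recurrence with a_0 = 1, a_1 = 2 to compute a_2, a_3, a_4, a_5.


Substitute y = sum_n a_n x^n into y'' + (const) y = 0.
y''(x) = sum_{n>=0} (n+2)(n+1) a_{n+2} x^n.
The ODE becomes sum_n [(n+2)(n+1) a_{n+2} - 3 a_n] x^n = 0.
Setting each coefficient to zero gives the recurrence:
  (n+2)(n+1) a_{n+2} - 3 a_n = 0,
  a_{n+2} = 3 / ((n+1)(n+2)) a_n.

Check with a_0 = 1, a_1 = 2 (apply the recurrence for n = 0, 1, 2, 3): a_0 = 1, a_1 = 2, a_2 = 3/2, a_3 = 1, a_4 = 3/8, a_5 = 3/20.

a_{n+2} = 3/((n+1)(n+2)) * a_n; check: a_0 = 1, a_1 = 2, a_2 = 3/2, a_3 = 1, a_4 = 3/8, a_5 = 3/20


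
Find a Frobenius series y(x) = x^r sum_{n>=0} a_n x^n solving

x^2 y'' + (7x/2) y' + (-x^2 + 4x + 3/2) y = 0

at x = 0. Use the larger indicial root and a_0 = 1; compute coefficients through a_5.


Write in Frobenius form y'' + (p(x)/x) y' + (q(x)/x^2) y = 0:
  p(x) = 7/2,  q(x) = -x^2 + 4x + 3/2.
Indicial equation: r(r-1) + (7/2) r + (3/2) = 0 -> roots r_1 = -1, r_2 = -3/2.
Take r = r_1 = -1. Let y(x) = x^r sum_{n>=0} a_n x^n with a_0 = 1.
Substitute y = x^r sum a_n x^n and match x^{r+n}. The recurrence is
  D(n) a_n + 4 a_{n-1} - 1 a_{n-2} = 0,  where D(n) = (r+n)(r+n-1) + (7/2)(r+n) + (3/2).
  a_n = [-4 a_{n-1} + 1 a_{n-2}] / D(n).
Since the indicial polynomial factors as (r - r_1)(r - r_2), D(n) = (r_1 + n - r_1)(r_1 + n - r_2) = n(n + 1/2).
Evaluating step by step (a_0 = 1):
  n = 1: D(1) = 1(1 + 1/2) = 3/2; numerator = -4(1) = -4; a_1 = (-4)/(3/2) = -8/3
  n = 2: D(2) = 2(2 + 1/2) = 5; numerator = -4(-8/3) + 1(1) = 35/3; a_2 = (35/3)/(5) = 7/3
  n = 3: D(3) = 3(3 + 1/2) = 21/2; numerator = -4(7/3) + 1(-8/3) = -12; a_3 = (-12)/(21/2) = -8/7
  n = 4: D(4) = 4(4 + 1/2) = 18; numerator = -4(-8/7) + 1(7/3) = 145/21; a_4 = (145/21)/(18) = 145/378
  n = 5: D(5) = 5(5 + 1/2) = 55/2; numerator = -4(145/378) + 1(-8/7) = -506/189; a_5 = (-506/189)/(55/2) = -92/945

r = -1; a_0 = 1; a_1 = -8/3; a_2 = 7/3; a_3 = -8/7; a_4 = 145/378; a_5 = -92/945


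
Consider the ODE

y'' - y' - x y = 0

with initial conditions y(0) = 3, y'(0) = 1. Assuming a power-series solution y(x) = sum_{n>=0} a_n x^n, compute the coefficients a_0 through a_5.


Ansatz: y(x) = sum_{n>=0} a_n x^n, so y'(x) = sum_{n>=1} n a_n x^(n-1) and y''(x) = sum_{n>=2} n(n-1) a_n x^(n-2).
Substitute into P(x) y'' + Q(x) y' + R(x) y = 0 with P(x) = 1, Q(x) = -1, R(x) = -x, and match powers of x.
Initial conditions: a_0 = 3, a_1 = 1.
Setting the coefficient of each power of x to zero and solving order by order (substituting the coefficients already found):
  x^0: 2 a_2 - a_1 = 0  ->  2 a_2 = a_1 = 1  ->  a_2 = 1/2
  x^1: 6 a_3 - 2 a_2 - a_0 = 0  ->  6 a_3 = 2 a_2 + a_0 = 4  ->  a_3 = 2/3
  x^2: 12 a_4 - 3 a_3 - a_1 = 0  ->  12 a_4 = 3 a_3 + a_1 = 3  ->  a_4 = 1/4
  x^3: 20 a_5 - 4 a_4 - a_2 = 0  ->  20 a_5 = 4 a_4 + a_2 = 3/2  ->  a_5 = 3/40
Truncated series: y(x) = 3 + x + (1/2) x^2 + (2/3) x^3 + (1/4) x^4 + (3/40) x^5 + O(x^6).

a_0 = 3; a_1 = 1; a_2 = 1/2; a_3 = 2/3; a_4 = 1/4; a_5 = 3/40


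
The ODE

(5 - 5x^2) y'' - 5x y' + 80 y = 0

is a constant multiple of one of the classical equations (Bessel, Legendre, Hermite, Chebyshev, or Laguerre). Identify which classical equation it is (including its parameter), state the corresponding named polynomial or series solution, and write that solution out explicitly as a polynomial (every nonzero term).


All three coefficients share the factor 5; dividing through by 5 gives  (1 - x^2) y'' - x y' + 16 y = 0.
This matches the Chebyshev equation (1 - x^2) y'' - x y' + n^2 y = 0 (note the -x y' term, not -2x y') with n^2 = 16, so n = 4; the polynomial solution is T_4(x).
With y = sum_k a_k x^k, matching x^k gives (k+2)(k+1) a_{k+2} = (k^2 - n^2) a_k = (k - 4)(k + 4) a_k. The right side vanishes at k = 4, so the series with the parity of 4 terminates at degree 4.
Standard normalization: leading coefficient of T_n is 2^(n-1), so a_4 = 2^3 = 8. Work downward with a_k = (k+1)(k+2) a_{k+2} / ((k - 4)(k + 4)):
  a_2 = (3)(4)(8) / ((2 - 4)(2 + 4)) = 96/(-12) = -8
  a_0 = (1)(2)(-8) / ((0 - 4)(0 + 4)) = -16/(-16) = 1
Hence T_4(x) = 8 x^4 - 8 x^2 + 1.

T_4(x); series = 8 x^4 - 8 x^2 + 1


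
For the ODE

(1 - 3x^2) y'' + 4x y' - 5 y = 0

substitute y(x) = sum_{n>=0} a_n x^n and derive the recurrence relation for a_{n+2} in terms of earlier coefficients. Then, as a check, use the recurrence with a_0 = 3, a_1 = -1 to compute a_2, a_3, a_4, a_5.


Substitute y = sum_n a_n x^n.
(1 - 3 x^2) y'' contributes (n+2)(n+1) a_{n+2} - 3 n(n-1) a_n at x^n.
4 x y'(x) contributes 4 n a_n at x^n.
-5 y(x) contributes -5 a_n at x^n.
Matching x^n: (n+2)(n+1) a_{n+2} + (-3 n(n-1) + 4 n - 5) a_n = 0.
Thus a_{n+2} = (3 n(n-1) - 4 n + 5) / ((n+1)(n+2)) * a_n.

Check with a_0 = 3, a_1 = -1 (apply the recurrence for n = 0, 1, 2, 3): a_0 = 3, a_1 = -1, a_2 = 15/2, a_3 = -1/6, a_4 = 15/8, a_5 = -11/120.

a_(n+2) = (3 n(n-1) - 4 n + 5) / ((n+1)(n+2)) * a_n; check: a_0 = 3, a_1 = -1, a_2 = 15/2, a_3 = -1/6, a_4 = 15/8, a_5 = -11/120


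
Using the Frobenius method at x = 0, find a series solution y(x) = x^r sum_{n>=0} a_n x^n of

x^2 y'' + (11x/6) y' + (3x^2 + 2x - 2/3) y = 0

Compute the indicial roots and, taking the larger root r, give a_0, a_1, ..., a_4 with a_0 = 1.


Write in Frobenius form y'' + (p(x)/x) y' + (q(x)/x^2) y = 0:
  p(x) = 11/6,  q(x) = 3x^2 + 2x - 2/3.
Indicial equation: r(r-1) + (11/6) r + (-2/3) = 0 -> roots r_1 = 1/2, r_2 = -4/3.
Take r = r_1 = 1/2. Let y(x) = x^r sum_{n>=0} a_n x^n with a_0 = 1.
Substitute y = x^r sum a_n x^n and match x^{r+n}. The recurrence is
  D(n) a_n + 2 a_{n-1} + 3 a_{n-2} = 0,  where D(n) = (r+n)(r+n-1) + (11/6)(r+n) + (-2/3).
  a_n = [-2 a_{n-1} - 3 a_{n-2}] / D(n).
Since the indicial polynomial factors as (r - r_1)(r - r_2), D(n) = (r_1 + n - r_1)(r_1 + n - r_2) = n(n + 11/6).
Evaluating step by step (a_0 = 1):
  n = 1: D(1) = 1(1 + 11/6) = 17/6; numerator = -2(1) = -2; a_1 = (-2)/(17/6) = -12/17
  n = 2: D(2) = 2(2 + 11/6) = 23/3; numerator = -2(-12/17) - 3(1) = -27/17; a_2 = (-27/17)/(23/3) = -81/391
  n = 3: D(3) = 3(3 + 11/6) = 29/2; numerator = -2(-81/391) - 3(-12/17) = 990/391; a_3 = (990/391)/(29/2) = 1980/11339
  n = 4: D(4) = 4(4 + 11/6) = 70/3; numerator = -2(1980/11339) - 3(-81/391) = 3087/11339; a_4 = (3087/11339)/(70/3) = 1323/113390

r = 1/2; a_0 = 1; a_1 = -12/17; a_2 = -81/391; a_3 = 1980/11339; a_4 = 1323/113390


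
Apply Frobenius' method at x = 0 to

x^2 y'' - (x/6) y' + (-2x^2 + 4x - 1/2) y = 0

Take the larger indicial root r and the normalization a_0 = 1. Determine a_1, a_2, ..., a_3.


Write in Frobenius form y'' + (p(x)/x) y' + (q(x)/x^2) y = 0:
  p(x) = -1/6,  q(x) = -2x^2 + 4x - 1/2.
Indicial equation: r(r-1) + (-1/6) r + (-1/2) = 0 -> roots r_1 = 3/2, r_2 = -1/3.
Take r = r_1 = 3/2. Let y(x) = x^r sum_{n>=0} a_n x^n with a_0 = 1.
Substitute y = x^r sum a_n x^n and match x^{r+n}. The recurrence is
  D(n) a_n + 4 a_{n-1} - 2 a_{n-2} = 0,  where D(n) = (r+n)(r+n-1) + (-1/6)(r+n) + (-1/2).
  a_n = [-4 a_{n-1} + 2 a_{n-2}] / D(n).
Since the indicial polynomial factors as (r - r_1)(r - r_2), D(n) = (r_1 + n - r_1)(r_1 + n - r_2) = n(n + 11/6).
Evaluating step by step (a_0 = 1):
  n = 1: D(1) = 1(1 + 11/6) = 17/6; numerator = -4(1) = -4; a_1 = (-4)/(17/6) = -24/17
  n = 2: D(2) = 2(2 + 11/6) = 23/3; numerator = -4(-24/17) + 2(1) = 130/17; a_2 = (130/17)/(23/3) = 390/391
  n = 3: D(3) = 3(3 + 11/6) = 29/2; numerator = -4(390/391) + 2(-24/17) = -2664/391; a_3 = (-2664/391)/(29/2) = -5328/11339

r = 3/2; a_0 = 1; a_1 = -24/17; a_2 = 390/391; a_3 = -5328/11339


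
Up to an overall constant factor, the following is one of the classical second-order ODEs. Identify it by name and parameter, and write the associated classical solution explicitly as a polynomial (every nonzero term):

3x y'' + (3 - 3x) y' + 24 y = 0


All three coefficients share the factor 3; dividing through by 3 gives  x y'' + (1 - x) y' + 8 y = 0.
This matches the Laguerre equation x y'' + (1 - x) y' + n y = 0 with n = 8; the polynomial solution is L_8(x).
With y = sum_k a_k x^k, matching x^k gives (k+1)k a_{k+1} + (k+1) a_{k+1} - k a_k + n a_k = 0, i.e. (k+1)^2 a_{k+1} = (k - n) a_k = (k - 8) a_k. The right side vanishes at k = 8, so the series terminates at degree 8.
Standard normalization L_n(0) = 1 gives a_0 = 1. Work upward with a_{k+1} = (k - 8) a_k / (k+1)^2:
  a_1 = (0 - 8)(1) / 1^2 = -8/1 = -8
  a_2 = (1 - 8)(-8) / 2^2 = 56/4 = 14
  a_3 = (2 - 8)(14) / 3^2 = -84/9 = -28/3
  a_4 = (3 - 8)(-28/3) / 4^2 = (140/3)/16 = 35/12
  a_5 = (4 - 8)(35/12) / 5^2 = (-35/3)/25 = -7/15
  a_6 = (5 - 8)(-7/15) / 6^2 = (7/5)/36 = 7/180
  a_7 = (6 - 8)(7/180) / 7^2 = (-7/90)/49 = -1/630
  a_8 = (7 - 8)(-1/630) / 8^2 = (1/630)/64 = 1/40320
Hence L_8(x) = x^8/40320 - x^7/630 + 7 x^6/180 - 7 x^5/15 + 35 x^4/12 - 28 x^3/3 + 14 x^2 - 8 x + 1.

L_8(x); series = x^8/40320 - x^7/630 + 7 x^6/180 - 7 x^5/15 + 35 x^4/12 - 28 x^3/3 + 14 x^2 - 8 x + 1


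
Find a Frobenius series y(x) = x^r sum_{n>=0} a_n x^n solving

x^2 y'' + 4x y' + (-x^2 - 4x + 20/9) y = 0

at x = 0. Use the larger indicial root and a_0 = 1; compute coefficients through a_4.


Write in Frobenius form y'' + (p(x)/x) y' + (q(x)/x^2) y = 0:
  p(x) = 4,  q(x) = -x^2 - 4x + 20/9.
Indicial equation: r(r-1) + (4) r + (20/9) = 0 -> roots r_1 = -4/3, r_2 = -5/3.
Take r = r_1 = -4/3. Let y(x) = x^r sum_{n>=0} a_n x^n with a_0 = 1.
Substitute y = x^r sum a_n x^n and match x^{r+n}. The recurrence is
  D(n) a_n - 4 a_{n-1} - 1 a_{n-2} = 0,  where D(n) = (r+n)(r+n-1) + (4)(r+n) + (20/9).
  a_n = [4 a_{n-1} + 1 a_{n-2}] / D(n).
Since the indicial polynomial factors as (r - r_1)(r - r_2), D(n) = (r_1 + n - r_1)(r_1 + n - r_2) = n(n + 1/3).
Evaluating step by step (a_0 = 1):
  n = 1: D(1) = 1(1 + 1/3) = 4/3; numerator = 4(1) = 4; a_1 = (4)/(4/3) = 3
  n = 2: D(2) = 2(2 + 1/3) = 14/3; numerator = 4(3) + 1(1) = 13; a_2 = (13)/(14/3) = 39/14
  n = 3: D(3) = 3(3 + 1/3) = 10; numerator = 4(39/14) + 1(3) = 99/7; a_3 = (99/7)/(10) = 99/70
  n = 4: D(4) = 4(4 + 1/3) = 52/3; numerator = 4(99/70) + 1(39/14) = 591/70; a_4 = (591/70)/(52/3) = 1773/3640

r = -4/3; a_0 = 1; a_1 = 3; a_2 = 39/14; a_3 = 99/70; a_4 = 1773/3640


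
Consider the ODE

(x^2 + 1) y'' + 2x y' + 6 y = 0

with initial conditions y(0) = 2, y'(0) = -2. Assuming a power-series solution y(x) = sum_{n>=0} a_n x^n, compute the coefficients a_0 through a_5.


Ansatz: y(x) = sum_{n>=0} a_n x^n, so y'(x) = sum_{n>=1} n a_n x^(n-1) and y''(x) = sum_{n>=2} n(n-1) a_n x^(n-2).
Substitute into P(x) y'' + Q(x) y' + R(x) y = 0 with P(x) = x^2 + 1, Q(x) = 2x, R(x) = 6, and match powers of x.
Initial conditions: a_0 = 2, a_1 = -2.
Setting the coefficient of each power of x to zero and solving order by order (substituting the coefficients already found):
  x^0: 2 a_2 + 6 a_0 = 0  ->  2 a_2 = -6 a_0 = -12  ->  a_2 = -6
  x^1: 6 a_3 + 8 a_1 = 0  ->  6 a_3 = -8 a_1 = 16  ->  a_3 = 8/3
  x^2: 12 a_4 + 12 a_2 = 0  ->  12 a_4 = -12 a_2 = 72  ->  a_4 = 6
  x^3: 20 a_5 + 18 a_3 = 0  ->  20 a_5 = -18 a_3 = -48  ->  a_5 = -12/5
Truncated series: y(x) = 2 - 2 x - 6 x^2 + (8/3) x^3 + 6 x^4 - (12/5) x^5 + O(x^6).

a_0 = 2; a_1 = -2; a_2 = -6; a_3 = 8/3; a_4 = 6; a_5 = -12/5


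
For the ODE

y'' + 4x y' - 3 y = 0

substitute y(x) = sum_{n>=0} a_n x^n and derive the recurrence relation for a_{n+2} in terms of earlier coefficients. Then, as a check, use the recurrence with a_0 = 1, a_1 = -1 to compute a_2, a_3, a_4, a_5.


Substitute y = sum_n a_n x^n.
y''(x) has coefficient (n+2)(n+1) a_{n+2} at x^n;
4 x y'(x) has coefficient 4 n a_n at x^n (shift);
-3 y(x) has coefficient -3 a_n at x^n.
Matching x^n: (n+2)(n+1) a_{n+2} + (4n - 3) a_n = 0.
Thus a_{n+2} = (-4n + 3) / ((n+1)(n+2)) * a_n.

Check with a_0 = 1, a_1 = -1 (apply the recurrence for n = 0, 1, 2, 3): a_0 = 1, a_1 = -1, a_2 = 3/2, a_3 = 1/6, a_4 = -5/8, a_5 = -3/40.

a_(n+2) = (-4n + 3) / ((n+1)(n+2)) * a_n; check: a_0 = 1, a_1 = -1, a_2 = 3/2, a_3 = 1/6, a_4 = -5/8, a_5 = -3/40


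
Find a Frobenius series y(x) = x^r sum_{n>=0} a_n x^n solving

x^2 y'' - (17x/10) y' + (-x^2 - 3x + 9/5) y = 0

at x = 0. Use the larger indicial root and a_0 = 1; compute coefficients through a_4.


Write in Frobenius form y'' + (p(x)/x) y' + (q(x)/x^2) y = 0:
  p(x) = -17/10,  q(x) = -x^2 - 3x + 9/5.
Indicial equation: r(r-1) + (-17/10) r + (9/5) = 0 -> roots r_1 = 3/2, r_2 = 6/5.
Take r = r_1 = 3/2. Let y(x) = x^r sum_{n>=0} a_n x^n with a_0 = 1.
Substitute y = x^r sum a_n x^n and match x^{r+n}. The recurrence is
  D(n) a_n - 3 a_{n-1} - 1 a_{n-2} = 0,  where D(n) = (r+n)(r+n-1) + (-17/10)(r+n) + (9/5).
  a_n = [3 a_{n-1} + 1 a_{n-2}] / D(n).
Since the indicial polynomial factors as (r - r_1)(r - r_2), D(n) = (r_1 + n - r_1)(r_1 + n - r_2) = n(n + 3/10).
Evaluating step by step (a_0 = 1):
  n = 1: D(1) = 1(1 + 3/10) = 13/10; numerator = 3(1) = 3; a_1 = (3)/(13/10) = 30/13
  n = 2: D(2) = 2(2 + 3/10) = 23/5; numerator = 3(30/13) + 1(1) = 103/13; a_2 = (103/13)/(23/5) = 515/299
  n = 3: D(3) = 3(3 + 3/10) = 99/10; numerator = 3(515/299) + 1(30/13) = 2235/299; a_3 = (2235/299)/(99/10) = 7450/9867
  n = 4: D(4) = 4(4 + 3/10) = 86/5; numerator = 3(7450/9867) + 1(515/299) = 13115/3289; a_4 = (13115/3289)/(86/5) = 1525/6578

r = 3/2; a_0 = 1; a_1 = 30/13; a_2 = 515/299; a_3 = 7450/9867; a_4 = 1525/6578


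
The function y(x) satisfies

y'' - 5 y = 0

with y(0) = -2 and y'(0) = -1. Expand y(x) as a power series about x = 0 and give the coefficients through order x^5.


Ansatz: y(x) = sum_{n>=0} a_n x^n, so y'(x) = sum_{n>=1} n a_n x^(n-1) and y''(x) = sum_{n>=2} n(n-1) a_n x^(n-2).
Substitute into P(x) y'' + Q(x) y' + R(x) y = 0 with P(x) = 1, Q(x) = 0, R(x) = -5, and match powers of x.
Initial conditions: a_0 = -2, a_1 = -1.
Setting the coefficient of each power of x to zero and solving order by order (substituting the coefficients already found):
  x^0: 2 a_2 - 5 a_0 = 0  ->  2 a_2 = 5 a_0 = -10  ->  a_2 = -5
  x^1: 6 a_3 - 5 a_1 = 0  ->  6 a_3 = 5 a_1 = -5  ->  a_3 = -5/6
  x^2: 12 a_4 - 5 a_2 = 0  ->  12 a_4 = 5 a_2 = -25  ->  a_4 = -25/12
  x^3: 20 a_5 - 5 a_3 = 0  ->  20 a_5 = 5 a_3 = -25/6  ->  a_5 = -5/24
Truncated series: y(x) = -2 - x - 5 x^2 - (5/6) x^3 - (25/12) x^4 - (5/24) x^5 + O(x^6).

a_0 = -2; a_1 = -1; a_2 = -5; a_3 = -5/6; a_4 = -25/12; a_5 = -5/24


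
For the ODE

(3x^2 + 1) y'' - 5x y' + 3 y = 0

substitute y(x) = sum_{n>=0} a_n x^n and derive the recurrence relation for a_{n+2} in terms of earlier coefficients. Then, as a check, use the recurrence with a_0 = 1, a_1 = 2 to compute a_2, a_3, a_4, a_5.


Substitute y = sum_n a_n x^n.
(1 + 3 x^2) y'' contributes (n+2)(n+1) a_{n+2} + 3 n(n-1) a_n at x^n.
-5 x y'(x) contributes -5 n a_n at x^n.
3 y(x) contributes 3 a_n at x^n.
Matching x^n: (n+2)(n+1) a_{n+2} + (3 n(n-1) - 5 n + 3) a_n = 0.
Thus a_{n+2} = (-3 n(n-1) + 5 n - 3) / ((n+1)(n+2)) * a_n.

Check with a_0 = 1, a_1 = 2 (apply the recurrence for n = 0, 1, 2, 3): a_0 = 1, a_1 = 2, a_2 = -3/2, a_3 = 2/3, a_4 = -1/8, a_5 = -1/5.

a_(n+2) = (-3 n(n-1) + 5 n - 3) / ((n+1)(n+2)) * a_n; check: a_0 = 1, a_1 = 2, a_2 = -3/2, a_3 = 2/3, a_4 = -1/8, a_5 = -1/5
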